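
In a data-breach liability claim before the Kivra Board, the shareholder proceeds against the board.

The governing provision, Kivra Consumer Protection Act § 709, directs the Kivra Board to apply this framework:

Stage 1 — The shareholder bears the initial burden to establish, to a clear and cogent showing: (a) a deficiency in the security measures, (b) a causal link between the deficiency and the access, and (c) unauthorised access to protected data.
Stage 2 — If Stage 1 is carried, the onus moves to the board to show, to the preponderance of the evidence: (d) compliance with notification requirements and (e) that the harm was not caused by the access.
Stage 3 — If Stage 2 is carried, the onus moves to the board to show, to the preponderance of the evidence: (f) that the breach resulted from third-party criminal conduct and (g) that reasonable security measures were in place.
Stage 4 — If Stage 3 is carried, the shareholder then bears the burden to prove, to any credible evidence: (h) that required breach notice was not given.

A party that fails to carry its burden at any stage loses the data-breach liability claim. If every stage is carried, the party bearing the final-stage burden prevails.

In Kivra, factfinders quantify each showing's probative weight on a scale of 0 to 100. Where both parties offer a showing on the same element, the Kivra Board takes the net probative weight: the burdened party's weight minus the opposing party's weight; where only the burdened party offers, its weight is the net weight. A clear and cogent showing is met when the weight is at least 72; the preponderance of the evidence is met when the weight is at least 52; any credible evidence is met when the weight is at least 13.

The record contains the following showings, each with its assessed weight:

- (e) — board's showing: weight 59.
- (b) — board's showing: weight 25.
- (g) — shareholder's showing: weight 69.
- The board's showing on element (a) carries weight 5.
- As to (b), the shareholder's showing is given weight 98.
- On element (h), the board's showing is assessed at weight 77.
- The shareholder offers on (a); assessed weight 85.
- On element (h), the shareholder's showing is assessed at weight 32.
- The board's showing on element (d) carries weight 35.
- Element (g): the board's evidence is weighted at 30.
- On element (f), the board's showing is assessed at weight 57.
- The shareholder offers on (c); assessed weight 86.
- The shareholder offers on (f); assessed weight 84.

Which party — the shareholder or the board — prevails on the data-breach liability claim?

At Stage 1 the shareholder must meet a clear and cogent showing (weight is at least 72): on (a) the weight is 85 less the opposing 5 gives net 80, which does reach 72, so (a) meets the standard; on (b) the weight is 98 less the opposing 25 gives net 73, which does reach 72, so (b) meets the standard; on (c) the weight is 86, ≥ 72, so (c) meets the standard.
  All elements met. The burden passes to the board.
At Stage 2 the board must meet the preponderance of the evidence (weight is at least 52): on (d) the weight is 35, which does not reach 52, so (d) does not meet the standard; on (e) the weight is 59, which does reach 52, so (e) meets the standard.
  Not every element is met, so the board fails to carry Stage 2.
So the shareholder prevails.

shareholder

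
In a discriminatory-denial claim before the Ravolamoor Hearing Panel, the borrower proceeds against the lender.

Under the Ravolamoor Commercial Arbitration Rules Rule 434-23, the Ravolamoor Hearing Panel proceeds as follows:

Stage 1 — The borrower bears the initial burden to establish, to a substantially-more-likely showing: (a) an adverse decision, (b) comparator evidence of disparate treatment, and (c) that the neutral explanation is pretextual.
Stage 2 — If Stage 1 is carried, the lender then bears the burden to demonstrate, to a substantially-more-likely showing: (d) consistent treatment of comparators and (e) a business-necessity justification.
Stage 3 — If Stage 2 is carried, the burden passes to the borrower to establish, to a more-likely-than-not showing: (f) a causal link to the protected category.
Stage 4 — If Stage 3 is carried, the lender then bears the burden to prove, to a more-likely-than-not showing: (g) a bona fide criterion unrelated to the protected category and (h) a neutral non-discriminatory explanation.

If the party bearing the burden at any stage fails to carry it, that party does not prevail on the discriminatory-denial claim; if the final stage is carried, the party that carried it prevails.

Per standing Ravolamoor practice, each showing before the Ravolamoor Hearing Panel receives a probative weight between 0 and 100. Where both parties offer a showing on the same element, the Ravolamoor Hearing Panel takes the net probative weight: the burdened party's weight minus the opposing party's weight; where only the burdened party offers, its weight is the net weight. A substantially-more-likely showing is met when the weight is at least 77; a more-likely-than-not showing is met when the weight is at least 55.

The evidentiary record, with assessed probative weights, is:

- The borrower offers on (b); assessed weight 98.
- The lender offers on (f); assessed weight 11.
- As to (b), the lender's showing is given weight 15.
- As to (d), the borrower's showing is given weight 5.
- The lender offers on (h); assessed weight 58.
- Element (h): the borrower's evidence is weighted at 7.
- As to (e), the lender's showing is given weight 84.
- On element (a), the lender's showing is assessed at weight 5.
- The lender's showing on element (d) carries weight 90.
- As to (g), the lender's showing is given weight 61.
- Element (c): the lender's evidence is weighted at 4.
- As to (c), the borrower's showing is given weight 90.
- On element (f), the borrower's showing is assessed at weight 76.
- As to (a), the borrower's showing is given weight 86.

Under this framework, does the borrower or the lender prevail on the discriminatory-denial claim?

At Stage 1 the borrower must meet a substantially-more-likely showing (weight is at least 77): on (a) the weight is 86 less the opposing 5 gives net 81, which does reach 77, so (a) meets the standard; on (b) the weight is 98 less the opposing 15 gives net 83, ≥ 77, so (b) meets the standard; on (c) the weight is 90 less the opposing 4 gives net 86, ≥ 77, so (c) meets the standard.
  The borrower carries Stage 1; the lender now bears the burden.
At Stage 2 the lender must meet a substantially-more-likely showing (weight is at least 77): on (d) the weight is 90 less the opposing 5 gives net 85, which does reach 77, so (d) meets the standard; on (e) the weight is 84, which does reach 77, so (e) meets the standard.
  Stage 2 carried; the burden shifts to the borrower.
At Stage 3 the borrower must meet a more-likely-than-not showing (weight is at least 55): on (f) the weight is 76 less the opposing 11 gives net 65, which does reach 55, so (f) meets the standard.
  Stage 3 carried; the burden shifts to the lender.
At Stage 4 the lender must meet a more-likely-than-not showing (weight is at least 55): on (g) the weight is 61, which does reach 55, so (g) meets the standard; on (h) the weight is 58 less the opposing 7 gives net 51, < 55, so (h) does not meet the standard.
  Not every element is met, so the lender fails to carry Stage 4.
The borrower prevails.

borrower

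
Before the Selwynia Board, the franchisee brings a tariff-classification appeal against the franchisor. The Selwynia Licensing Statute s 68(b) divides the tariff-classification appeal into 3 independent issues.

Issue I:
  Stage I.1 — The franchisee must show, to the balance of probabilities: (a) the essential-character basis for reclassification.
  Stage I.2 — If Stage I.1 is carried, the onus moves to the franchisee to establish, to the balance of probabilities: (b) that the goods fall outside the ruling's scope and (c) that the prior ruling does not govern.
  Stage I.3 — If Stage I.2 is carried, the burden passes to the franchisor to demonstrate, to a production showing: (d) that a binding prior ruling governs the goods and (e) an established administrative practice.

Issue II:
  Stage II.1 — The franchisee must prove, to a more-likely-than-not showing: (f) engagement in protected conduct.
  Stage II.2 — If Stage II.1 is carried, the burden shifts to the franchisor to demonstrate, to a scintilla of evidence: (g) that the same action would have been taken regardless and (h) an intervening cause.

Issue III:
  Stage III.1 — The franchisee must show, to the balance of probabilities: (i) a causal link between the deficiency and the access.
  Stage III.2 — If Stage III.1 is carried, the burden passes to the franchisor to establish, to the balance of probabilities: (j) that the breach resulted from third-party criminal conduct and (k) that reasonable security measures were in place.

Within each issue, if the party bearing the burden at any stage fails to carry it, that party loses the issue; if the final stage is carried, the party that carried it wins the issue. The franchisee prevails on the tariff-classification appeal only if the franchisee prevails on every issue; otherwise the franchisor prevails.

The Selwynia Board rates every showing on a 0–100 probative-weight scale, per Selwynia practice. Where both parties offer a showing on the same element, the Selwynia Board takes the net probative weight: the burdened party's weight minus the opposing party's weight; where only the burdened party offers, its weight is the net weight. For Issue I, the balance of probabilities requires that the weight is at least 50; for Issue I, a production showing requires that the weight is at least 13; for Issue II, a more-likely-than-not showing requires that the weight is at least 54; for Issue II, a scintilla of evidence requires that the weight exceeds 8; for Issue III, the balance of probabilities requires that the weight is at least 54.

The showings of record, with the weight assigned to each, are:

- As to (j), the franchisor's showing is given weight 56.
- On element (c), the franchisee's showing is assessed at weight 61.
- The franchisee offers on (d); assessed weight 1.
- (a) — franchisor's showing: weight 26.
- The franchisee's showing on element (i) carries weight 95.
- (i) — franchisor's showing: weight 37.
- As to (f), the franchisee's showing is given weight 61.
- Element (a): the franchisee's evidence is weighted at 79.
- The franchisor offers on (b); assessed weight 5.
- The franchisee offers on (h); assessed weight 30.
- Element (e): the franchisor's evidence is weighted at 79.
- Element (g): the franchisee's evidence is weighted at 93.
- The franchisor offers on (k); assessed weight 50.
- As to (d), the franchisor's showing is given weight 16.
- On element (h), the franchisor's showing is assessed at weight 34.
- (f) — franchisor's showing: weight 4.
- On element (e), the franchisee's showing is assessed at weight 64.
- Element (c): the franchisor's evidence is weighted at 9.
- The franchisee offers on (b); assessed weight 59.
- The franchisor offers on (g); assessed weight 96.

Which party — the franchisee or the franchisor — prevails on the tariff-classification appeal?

franchisor

— Issue I —
Stage I.1 — burden on franchisee; standard: the balance of probabilities (weight is at least 50).
    (a): 79 − 26 = 53 ≥ 50 [met]
  Stage I.1 carried; the burden remains with the franchisee.
Stage I.2 — burden on franchisee; standard: the balance of probabilities (weight is at least 50).
    (b): 59 − 5 = 54 ≥ 50 [met]
    (c): 61 − 9 = 52 ≥ 50 [met]
  The franchisee carries Stage I.2; the franchisor now bears the burden.
Stage I.3 — burden on franchisor; standard: a production showing (weight is at least 13).
    (d): 16 − 1 = 15 ≥ 13 [met]
    (e): 79 − 64 = 15 ≥ 13 [met]
  All elements met at the final stage.
Every stage carried; the franchisor prevails on this issue.
— Issue II —
Stage II.1 (franchisee, a more-likely-than-not showing, weight is at least 54): (f) net 61−4=57 ≥ 54 — meets.
  The franchisee carries Stage II.1; the franchisor now bears the burden.
Stage II.2 (franchisor, a scintilla of evidence, weight exceeds 8): (g) net 96−93=3 ≤ 8 — fails; (h) net 34−30=4 ≤ 8 — fails.
  The franchisor does not carry Stage II.2.
The analysis ends at Stage II.2; the franchisee prevails on this issue.
— Issue III —
Stage III.1 (franchisee, the balance of probabilities, weight is at least 54): (i) net 95−37=58 ≥ 54 — meets.
  All elements met. The burden passes to the franchisor.
Stage III.2 (franchisor, the balance of probabilities, weight is at least 54): (j) 56 ≥ 54 — meets; (k) 50 < 54 — fails.
  Stage III.2 not carried; the franchisor fails its burden.
The franchisee prevails on this issue.
Per-issue: Issue I → franchisor; Issue II → franchisee; Issue III → franchisee. The franchisee must prevail on every issue; overall, the franchisor prevails.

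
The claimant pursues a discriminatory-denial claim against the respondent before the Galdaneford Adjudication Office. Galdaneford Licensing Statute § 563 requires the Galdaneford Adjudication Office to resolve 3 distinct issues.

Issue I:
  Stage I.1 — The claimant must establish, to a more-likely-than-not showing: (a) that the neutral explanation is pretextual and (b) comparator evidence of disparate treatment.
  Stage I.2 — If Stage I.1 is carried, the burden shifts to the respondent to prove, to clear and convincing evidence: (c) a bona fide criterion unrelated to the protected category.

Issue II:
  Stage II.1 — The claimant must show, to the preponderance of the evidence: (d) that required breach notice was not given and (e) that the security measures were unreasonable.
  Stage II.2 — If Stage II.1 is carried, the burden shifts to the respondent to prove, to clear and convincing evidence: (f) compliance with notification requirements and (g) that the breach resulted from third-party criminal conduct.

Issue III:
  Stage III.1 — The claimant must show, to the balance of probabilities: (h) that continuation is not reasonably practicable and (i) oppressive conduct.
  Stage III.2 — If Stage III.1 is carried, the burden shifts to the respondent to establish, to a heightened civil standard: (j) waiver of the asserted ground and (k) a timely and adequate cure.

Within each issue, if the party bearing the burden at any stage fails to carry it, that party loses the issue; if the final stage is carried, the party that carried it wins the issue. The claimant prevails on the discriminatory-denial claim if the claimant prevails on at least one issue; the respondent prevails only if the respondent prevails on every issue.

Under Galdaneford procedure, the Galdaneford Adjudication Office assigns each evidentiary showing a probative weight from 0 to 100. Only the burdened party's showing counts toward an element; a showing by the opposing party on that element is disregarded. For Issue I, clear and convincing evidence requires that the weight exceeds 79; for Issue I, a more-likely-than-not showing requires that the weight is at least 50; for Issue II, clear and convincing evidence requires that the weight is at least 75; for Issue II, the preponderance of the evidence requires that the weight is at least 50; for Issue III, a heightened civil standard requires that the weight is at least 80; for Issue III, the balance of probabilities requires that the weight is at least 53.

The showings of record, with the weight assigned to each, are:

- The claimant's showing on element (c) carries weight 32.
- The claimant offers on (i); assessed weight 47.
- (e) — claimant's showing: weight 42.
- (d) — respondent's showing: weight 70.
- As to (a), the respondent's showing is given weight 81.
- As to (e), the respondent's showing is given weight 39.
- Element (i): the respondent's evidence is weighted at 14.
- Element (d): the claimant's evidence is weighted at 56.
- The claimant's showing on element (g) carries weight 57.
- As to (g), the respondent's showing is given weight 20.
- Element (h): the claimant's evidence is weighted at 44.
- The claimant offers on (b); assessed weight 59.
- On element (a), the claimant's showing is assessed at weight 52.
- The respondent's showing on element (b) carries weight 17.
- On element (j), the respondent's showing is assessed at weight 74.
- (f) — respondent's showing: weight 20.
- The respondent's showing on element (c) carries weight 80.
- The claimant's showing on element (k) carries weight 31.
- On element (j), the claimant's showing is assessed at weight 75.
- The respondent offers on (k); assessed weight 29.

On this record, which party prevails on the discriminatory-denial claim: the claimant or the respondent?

— Issue I —
Stage I.1 (claimant, a more-likely-than-not showing, weight is at least 50): (a) 52 (respondent's 81 disregarded) ≥ 50 — meets; (b) 59 (respondent's 17 disregarded) ≥ 50 — meets.
  All elements met. The burden passes to the respondent.
Stage I.2 (respondent, clear and convincing evidence, weight exceeds 79): (c) 80 (claimant's 32 disregarded) > 79 — meets.
  The respondent carries the last stage.
Every stage carried; the respondent prevails on this issue.
— Issue II —
Stage II.1 (claimant, the preponderance of the evidence, weight is at least 50): (d) 56 (respondent's 70 disregarded) ≥ 50 — meets; (e) 42 (respondent's 39 disregarded) < 50 — fails.
  The claimant does not carry Stage II.1.
The analysis ends at Stage II.1; the respondent prevails on this issue.
— Issue III —
Stage III.1 (claimant, the balance of probabilities, weight is at least 53): (h) 44 < 53 — fails; (i) 47 (respondent's 14 disregarded) < 53 — fails.
  Stage III.1 not carried; the claimant fails its burden.
So the respondent prevails on this issue.
Per-issue: Issue I → respondent; Issue II → respondent; Issue III → respondent. The claimant must prevail on at least one issue; overall, the respondent prevails.

respondent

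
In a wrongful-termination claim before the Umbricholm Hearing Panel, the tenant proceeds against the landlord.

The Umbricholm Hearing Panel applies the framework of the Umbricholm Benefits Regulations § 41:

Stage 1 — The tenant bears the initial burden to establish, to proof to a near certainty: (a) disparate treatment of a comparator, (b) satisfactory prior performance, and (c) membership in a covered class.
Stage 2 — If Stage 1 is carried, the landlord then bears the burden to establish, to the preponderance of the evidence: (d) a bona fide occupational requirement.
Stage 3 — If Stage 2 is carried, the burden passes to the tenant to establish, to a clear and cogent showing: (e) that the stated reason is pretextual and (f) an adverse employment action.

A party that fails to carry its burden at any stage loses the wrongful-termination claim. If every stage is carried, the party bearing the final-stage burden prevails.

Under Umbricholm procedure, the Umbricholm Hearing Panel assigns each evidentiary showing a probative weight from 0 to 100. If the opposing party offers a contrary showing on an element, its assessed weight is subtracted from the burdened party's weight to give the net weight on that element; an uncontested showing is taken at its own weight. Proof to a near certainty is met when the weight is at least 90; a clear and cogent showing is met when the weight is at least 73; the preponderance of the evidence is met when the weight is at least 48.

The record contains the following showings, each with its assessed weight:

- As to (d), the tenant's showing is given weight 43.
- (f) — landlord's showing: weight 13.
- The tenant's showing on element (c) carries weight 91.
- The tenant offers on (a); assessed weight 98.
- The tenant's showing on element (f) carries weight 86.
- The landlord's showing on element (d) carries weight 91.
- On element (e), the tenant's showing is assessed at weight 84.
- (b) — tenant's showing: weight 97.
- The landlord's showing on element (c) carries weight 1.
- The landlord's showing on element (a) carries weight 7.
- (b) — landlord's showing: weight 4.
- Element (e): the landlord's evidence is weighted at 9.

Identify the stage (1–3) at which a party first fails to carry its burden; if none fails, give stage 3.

stage 3

Stage 1 — burden on tenant; standard: proof to a near certainty (weight is at least 90).
    (a): 98 − 7 = 91 ≥ 90 [met]
    (b): 97 − 4 = 93 ≥ 90 [met]
    (c): 91 − 1 = 90 ≥ 90 [met]
  Stage 1 is satisfied; the onus moves to the landlord.
Stage 2 — burden on landlord; standard: the preponderance of the evidence (weight is at least 48).
    (d): 91 − 43 = 48 ≥ 48 [met]
  All elements met. The burden passes to the tenant.
Stage 3 — burden on tenant; standard: a clear and cogent showing (weight is at least 73).
    (e): 84 − 9 = 75 ≥ 73 [met]
    (f): 86 − 13 = 73 ≥ 73 [met]
  Stage 3 carried; the final stage is satisfied.
All stages carried — the tenant prevails.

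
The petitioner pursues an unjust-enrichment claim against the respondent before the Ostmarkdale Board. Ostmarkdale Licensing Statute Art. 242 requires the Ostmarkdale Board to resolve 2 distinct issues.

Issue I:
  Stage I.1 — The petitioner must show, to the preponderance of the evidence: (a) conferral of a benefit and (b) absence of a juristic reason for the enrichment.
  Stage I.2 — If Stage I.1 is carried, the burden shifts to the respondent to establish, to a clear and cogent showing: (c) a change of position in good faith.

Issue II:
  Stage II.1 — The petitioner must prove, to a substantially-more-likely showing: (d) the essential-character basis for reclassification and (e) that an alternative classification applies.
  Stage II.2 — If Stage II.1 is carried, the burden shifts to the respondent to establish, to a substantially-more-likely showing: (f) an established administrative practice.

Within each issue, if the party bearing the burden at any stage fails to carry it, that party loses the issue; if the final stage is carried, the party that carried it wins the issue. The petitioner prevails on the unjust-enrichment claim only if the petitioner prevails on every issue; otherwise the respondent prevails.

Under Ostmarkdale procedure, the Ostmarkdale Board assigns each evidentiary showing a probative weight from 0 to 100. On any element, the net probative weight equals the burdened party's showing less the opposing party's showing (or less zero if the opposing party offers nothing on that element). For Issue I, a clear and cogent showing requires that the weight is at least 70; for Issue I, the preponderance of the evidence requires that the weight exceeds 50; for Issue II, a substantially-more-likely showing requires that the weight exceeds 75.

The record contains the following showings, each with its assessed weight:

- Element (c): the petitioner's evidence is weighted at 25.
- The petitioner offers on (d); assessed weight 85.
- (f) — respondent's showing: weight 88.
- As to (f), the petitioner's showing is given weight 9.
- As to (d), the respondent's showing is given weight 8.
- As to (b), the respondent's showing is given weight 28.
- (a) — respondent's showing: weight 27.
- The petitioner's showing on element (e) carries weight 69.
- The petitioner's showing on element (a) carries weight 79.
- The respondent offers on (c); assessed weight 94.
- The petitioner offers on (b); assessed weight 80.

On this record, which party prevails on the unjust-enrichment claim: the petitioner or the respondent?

respondent

— Issue I —
At Stage I.1 the petitioner must meet the preponderance of the evidence (weight exceeds 50): on (a) the weight is 79 less the opposing 27 gives net 52, > 50, so (a) meets the standard; on (b) the weight is 80 less the opposing 28 gives net 52, > 50, so (b) meets the standard.
  Stage I.1 carried; the burden shifts to the respondent.
At Stage I.2 the respondent must meet a clear and cogent showing (weight is at least 70): on (c) the weight is 94 less the opposing 25 gives net 69, which does not reach 70, so (c) does not meet the standard.
  Not every element is met, so the respondent fails to carry Stage I.2.
The analysis ends at Stage I.2; the petitioner prevails on this issue.
— Issue II —
At Stage II.1 the petitioner must meet a substantially-more-likely showing (weight exceeds 75): on (d) the weight is 85 less the opposing 8 gives net 77, > 75, so (d) meets the standard; on (e) the weight is 69, which does not exceed 75, so (e) does not meet the standard.
  Not every element is met, so the petitioner fails to carry Stage II.1.
The respondent prevails on this issue.
Per-issue: Issue I → petitioner; Issue II → respondent. The petitioner must prevail on every issue; overall, the respondent prevails.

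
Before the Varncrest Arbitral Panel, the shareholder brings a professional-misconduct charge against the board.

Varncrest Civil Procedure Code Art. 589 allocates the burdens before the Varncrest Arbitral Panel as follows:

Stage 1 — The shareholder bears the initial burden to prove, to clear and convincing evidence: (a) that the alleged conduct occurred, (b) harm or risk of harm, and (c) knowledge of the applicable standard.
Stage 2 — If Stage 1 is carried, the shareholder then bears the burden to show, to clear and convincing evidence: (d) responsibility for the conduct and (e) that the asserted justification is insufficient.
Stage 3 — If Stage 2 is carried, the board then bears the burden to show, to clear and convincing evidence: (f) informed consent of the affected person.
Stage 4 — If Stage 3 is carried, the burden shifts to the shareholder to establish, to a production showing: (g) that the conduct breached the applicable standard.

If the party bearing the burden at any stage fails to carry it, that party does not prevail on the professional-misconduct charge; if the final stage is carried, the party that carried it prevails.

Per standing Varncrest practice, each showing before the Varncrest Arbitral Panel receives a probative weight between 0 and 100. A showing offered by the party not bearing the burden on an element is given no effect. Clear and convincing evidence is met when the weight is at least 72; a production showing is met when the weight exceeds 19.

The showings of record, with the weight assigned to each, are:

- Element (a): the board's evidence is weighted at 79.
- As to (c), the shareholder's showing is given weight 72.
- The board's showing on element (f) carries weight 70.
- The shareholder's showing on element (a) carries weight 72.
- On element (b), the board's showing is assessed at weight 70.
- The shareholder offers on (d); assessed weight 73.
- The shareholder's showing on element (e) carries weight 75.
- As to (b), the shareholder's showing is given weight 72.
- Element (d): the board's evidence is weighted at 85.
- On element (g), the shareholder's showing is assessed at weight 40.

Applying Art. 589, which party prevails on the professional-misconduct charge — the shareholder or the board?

shareholder

At Stage 1 the shareholder must meet clear and convincing evidence (weight is at least 72): on (a) the weight is 72 (the board's 79 is given no effect), which does reach 72, so (a) meets the standard; on (b) the weight is 72 (the board's 70 is given no effect), ≥ 72, so (b) meets the standard; on (c) the weight is 72, ≥ 72, so (c) meets the standard.
  Stage 1 is satisfied; the shareholder continues to bear the burden.
At Stage 2 the shareholder must meet clear and convincing evidence (weight is at least 72): on (d) the weight is 73 (the board's 85 is given no effect), ≥ 72, so (d) meets the standard; on (e) the weight is 75, ≥ 72, so (e) meets the standard.
  Stage 2 is satisfied; the onus moves to the board.
At Stage 3 the board must meet clear and convincing evidence (weight is at least 72): on (f) the weight is 70, which does not reach 72, so (f) does not meet the standard.
  Stage 3 not carried; the board fails its burden.
So the shareholder prevails.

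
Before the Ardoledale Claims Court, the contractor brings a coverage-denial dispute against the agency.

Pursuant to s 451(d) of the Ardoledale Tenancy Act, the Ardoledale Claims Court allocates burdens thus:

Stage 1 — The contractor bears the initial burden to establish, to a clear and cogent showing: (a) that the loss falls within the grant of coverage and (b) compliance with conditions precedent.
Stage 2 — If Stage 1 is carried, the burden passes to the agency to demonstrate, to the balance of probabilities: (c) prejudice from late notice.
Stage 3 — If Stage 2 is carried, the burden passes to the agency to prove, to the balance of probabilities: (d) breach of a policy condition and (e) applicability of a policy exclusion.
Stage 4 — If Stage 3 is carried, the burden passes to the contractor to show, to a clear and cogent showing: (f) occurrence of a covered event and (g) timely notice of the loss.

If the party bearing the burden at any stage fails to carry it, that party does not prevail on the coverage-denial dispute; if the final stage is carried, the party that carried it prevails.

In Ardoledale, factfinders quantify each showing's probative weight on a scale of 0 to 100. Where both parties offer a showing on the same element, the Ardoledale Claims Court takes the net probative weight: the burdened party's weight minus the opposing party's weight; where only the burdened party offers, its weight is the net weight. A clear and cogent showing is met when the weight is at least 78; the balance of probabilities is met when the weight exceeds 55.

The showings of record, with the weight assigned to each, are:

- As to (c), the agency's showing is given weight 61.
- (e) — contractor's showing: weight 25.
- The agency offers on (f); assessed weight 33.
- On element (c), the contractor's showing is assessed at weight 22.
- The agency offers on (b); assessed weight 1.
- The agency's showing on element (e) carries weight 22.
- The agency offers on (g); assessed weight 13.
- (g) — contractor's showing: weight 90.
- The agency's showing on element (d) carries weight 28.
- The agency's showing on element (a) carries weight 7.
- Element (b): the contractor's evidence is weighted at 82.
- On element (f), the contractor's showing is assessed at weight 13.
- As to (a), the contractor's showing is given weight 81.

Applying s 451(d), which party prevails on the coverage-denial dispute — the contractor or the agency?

At Stage 1 the contractor must meet a clear and cogent showing (weight is at least 78): on (a) the weight is 81 less the opposing 7 gives net 74, < 78, so (a) does not meet the standard; on (b) the weight is 82 less the opposing 1 gives net 81, ≥ 78, so (b) meets the standard.
  Not every element is met, so the contractor fails to carry Stage 1.
The agency prevails.

agency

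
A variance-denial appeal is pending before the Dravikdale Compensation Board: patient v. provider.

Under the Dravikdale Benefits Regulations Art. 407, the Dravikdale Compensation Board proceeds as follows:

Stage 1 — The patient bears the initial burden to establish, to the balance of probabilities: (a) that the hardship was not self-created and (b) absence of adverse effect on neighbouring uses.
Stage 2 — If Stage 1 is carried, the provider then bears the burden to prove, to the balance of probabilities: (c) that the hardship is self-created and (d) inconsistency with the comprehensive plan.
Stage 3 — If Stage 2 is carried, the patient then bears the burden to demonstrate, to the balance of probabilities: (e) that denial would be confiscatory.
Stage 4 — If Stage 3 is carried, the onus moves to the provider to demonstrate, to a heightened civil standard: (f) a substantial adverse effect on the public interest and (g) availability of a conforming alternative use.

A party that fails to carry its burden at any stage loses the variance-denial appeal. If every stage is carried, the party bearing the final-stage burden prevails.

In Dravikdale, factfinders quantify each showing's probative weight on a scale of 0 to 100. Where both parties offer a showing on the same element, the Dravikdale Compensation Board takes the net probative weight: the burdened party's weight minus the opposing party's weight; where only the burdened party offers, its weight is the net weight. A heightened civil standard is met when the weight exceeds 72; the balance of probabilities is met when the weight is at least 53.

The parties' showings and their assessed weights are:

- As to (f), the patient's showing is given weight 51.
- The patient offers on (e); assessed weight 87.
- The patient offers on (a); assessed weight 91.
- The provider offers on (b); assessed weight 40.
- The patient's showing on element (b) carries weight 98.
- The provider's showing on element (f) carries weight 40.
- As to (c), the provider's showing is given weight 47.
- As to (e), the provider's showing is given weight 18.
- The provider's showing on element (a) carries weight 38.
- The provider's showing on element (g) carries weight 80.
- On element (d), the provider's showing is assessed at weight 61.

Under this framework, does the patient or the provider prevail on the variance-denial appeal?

patient

At Stage 1 the patient must meet the balance of probabilities (weight is at least 53): on (a) the weight is 91 less the opposing 38 gives net 53, which does reach 53, so (a) meets the standard; on (b) the weight is 98 less the opposing 40 gives net 58, which does reach 53, so (b) meets the standard.
  Stage 1 carried; the burden shifts to the provider.
At Stage 2 the provider must meet the balance of probabilities (weight is at least 53): on (c) the weight is 47, which does not reach 53, so (c) does not meet the standard; on (d) the weight is 61, ≥ 53, so (d) meets the standard.
  Stage 2 not carried; the provider fails its burden.
So the patient prevails.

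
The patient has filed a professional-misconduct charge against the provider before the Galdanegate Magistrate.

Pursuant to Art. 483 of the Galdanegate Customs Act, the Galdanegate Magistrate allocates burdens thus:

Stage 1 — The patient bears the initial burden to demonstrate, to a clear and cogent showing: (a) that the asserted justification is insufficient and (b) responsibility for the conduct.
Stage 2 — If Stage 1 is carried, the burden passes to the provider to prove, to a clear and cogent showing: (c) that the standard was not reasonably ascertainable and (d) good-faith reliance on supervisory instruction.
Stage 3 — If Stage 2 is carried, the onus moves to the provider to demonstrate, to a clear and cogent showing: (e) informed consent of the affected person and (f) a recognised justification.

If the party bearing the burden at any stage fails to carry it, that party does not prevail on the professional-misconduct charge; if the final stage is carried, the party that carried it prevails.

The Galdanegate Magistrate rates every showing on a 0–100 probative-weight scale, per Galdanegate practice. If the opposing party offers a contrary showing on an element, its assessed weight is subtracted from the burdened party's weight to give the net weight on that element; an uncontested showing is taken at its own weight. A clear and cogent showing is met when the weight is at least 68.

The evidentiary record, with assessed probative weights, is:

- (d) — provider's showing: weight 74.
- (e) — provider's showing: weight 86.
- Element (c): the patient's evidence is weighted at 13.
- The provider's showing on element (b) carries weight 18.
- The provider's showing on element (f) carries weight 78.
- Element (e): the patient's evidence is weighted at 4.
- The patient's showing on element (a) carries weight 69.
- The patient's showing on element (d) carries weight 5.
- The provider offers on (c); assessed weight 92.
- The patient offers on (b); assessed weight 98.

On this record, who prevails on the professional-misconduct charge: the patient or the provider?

At Stage 1 the patient must meet a clear and cogent showing (weight is at least 68): on (a) the weight is 69, which does reach 68, so (a) meets the standard; on (b) the weight is 98 less the opposing 18 gives net 80, ≥ 68, so (b) meets the standard.
  Stage 1 carried; the burden shifts to the provider.
At Stage 2 the provider must meet a clear and cogent showing (weight is at least 68): on (c) the weight is 92 less the opposing 13 gives net 79, which does reach 68, so (c) meets the standard; on (d) the weight is 74 less the opposing 5 gives net 69, ≥ 68, so (d) meets the standard.
  All elements met. The provider retains the burden for Stage 3.
At Stage 3 the provider must meet a clear and cogent showing (weight is at least 68): on (e) the weight is 86 less the opposing 4 gives net 82, which does reach 68, so (e) meets the standard; on (f) the weight is 78, which does reach 68, so (f) meets the standard.
  Stage 3 carried; the final stage is satisfied.
Every stage carried; the provider prevails.

provider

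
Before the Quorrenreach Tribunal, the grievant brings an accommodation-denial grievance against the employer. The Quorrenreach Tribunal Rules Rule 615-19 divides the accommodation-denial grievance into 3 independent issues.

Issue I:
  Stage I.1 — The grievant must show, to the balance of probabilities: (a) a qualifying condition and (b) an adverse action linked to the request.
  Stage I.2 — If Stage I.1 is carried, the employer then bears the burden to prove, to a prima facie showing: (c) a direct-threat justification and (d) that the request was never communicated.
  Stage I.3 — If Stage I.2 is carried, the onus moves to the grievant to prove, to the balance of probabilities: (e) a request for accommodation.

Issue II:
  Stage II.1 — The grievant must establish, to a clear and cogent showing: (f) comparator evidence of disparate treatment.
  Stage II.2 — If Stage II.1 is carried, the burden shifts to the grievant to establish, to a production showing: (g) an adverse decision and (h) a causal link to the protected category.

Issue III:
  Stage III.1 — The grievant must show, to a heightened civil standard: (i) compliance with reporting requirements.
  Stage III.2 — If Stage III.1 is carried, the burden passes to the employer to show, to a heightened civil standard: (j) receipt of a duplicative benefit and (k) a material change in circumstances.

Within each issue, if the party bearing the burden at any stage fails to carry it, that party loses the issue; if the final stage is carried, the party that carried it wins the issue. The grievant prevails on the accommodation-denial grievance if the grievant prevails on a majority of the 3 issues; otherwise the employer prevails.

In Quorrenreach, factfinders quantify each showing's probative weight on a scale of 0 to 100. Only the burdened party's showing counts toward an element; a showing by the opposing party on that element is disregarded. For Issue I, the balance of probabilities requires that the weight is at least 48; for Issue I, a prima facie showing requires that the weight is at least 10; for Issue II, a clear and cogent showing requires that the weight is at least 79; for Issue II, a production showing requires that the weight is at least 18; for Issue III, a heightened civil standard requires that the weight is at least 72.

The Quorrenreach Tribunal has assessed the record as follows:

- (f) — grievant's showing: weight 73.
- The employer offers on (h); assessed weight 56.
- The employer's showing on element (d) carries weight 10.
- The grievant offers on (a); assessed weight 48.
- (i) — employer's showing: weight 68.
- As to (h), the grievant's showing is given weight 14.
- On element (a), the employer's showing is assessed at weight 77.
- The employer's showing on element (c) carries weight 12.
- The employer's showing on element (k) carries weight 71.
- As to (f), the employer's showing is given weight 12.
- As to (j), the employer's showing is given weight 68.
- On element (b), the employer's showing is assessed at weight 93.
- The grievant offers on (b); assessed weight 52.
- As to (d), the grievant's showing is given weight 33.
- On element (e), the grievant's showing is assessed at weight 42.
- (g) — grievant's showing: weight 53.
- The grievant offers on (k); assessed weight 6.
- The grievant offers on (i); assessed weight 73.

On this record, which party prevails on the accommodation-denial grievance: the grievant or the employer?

employer

— Issue I —
Stage I.1 — burden on grievant; standard: the balance of probabilities (weight is at least 48).
    (a): 48 (employer's 77 disregarded) ≥ 48 [met]
    (b): 52 (employer's 93 disregarded) ≥ 48 [met]
  Stage I.1 is satisfied; the onus moves to the employer.
Stage I.2 — burden on employer; standard: a prima facie showing (weight is at least 10).
    (c): 12 ≥ 10 [met]
    (d): 10 (grievant's 33 disregarded) ≥ 10 [met]
  Stage I.2 is satisfied; the onus moves to the grievant.
Stage I.3 — burden on grievant; standard: the balance of probabilities (weight is at least 48).
    (e): 42 < 48 [not met]
  Stage I.3 not carried; the grievant fails its burden.
The employer prevails on this issue.
— Issue II —
Stage II.1 — burden on grievant; standard: a clear and cogent showing (weight is at least 79).
    (f): 73 (employer's 12 disregarded) < 79 [not met]
  Not every element is met, so the grievant fails to carry Stage II.1.
The analysis ends at Stage II.1; the employer prevails on this issue.
— Issue III —
Stage III.1 (grievant, a heightened civil standard, weight is at least 72): (i) 73 (employer's 68 disregarded) ≥ 72 — meets.
  Stage III.1 is satisfied; the onus moves to the employer.
Stage III.2 (employer, a heightened civil standard, weight is at least 72): (j) 68 < 72 — fails; (k) 71 (grievant's 6 disregarded) < 72 — fails.
  The employer does not carry Stage III.2.
The analysis ends at Stage III.2; the grievant prevails on this issue.
Per-issue: Issue I → employer; Issue II → employer; Issue III → grievant. The grievant must prevail on a majority of issues; overall, the employer prevails.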